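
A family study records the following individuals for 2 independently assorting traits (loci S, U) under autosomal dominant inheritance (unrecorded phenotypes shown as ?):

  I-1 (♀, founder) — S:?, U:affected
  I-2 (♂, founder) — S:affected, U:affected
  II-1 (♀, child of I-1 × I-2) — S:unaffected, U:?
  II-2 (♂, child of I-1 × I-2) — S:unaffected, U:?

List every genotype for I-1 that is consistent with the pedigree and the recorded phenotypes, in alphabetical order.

I-1 ∈ {Ss UU, Ss Uu, ss UU, ss Uu}

S/I-1 ? ·: ss|Ss
S/I-2 aff ·: Ss
S/II-1 un I-1×I-2: ss
S/II-2 un I-1×I-2: ss
⇒ S over [I-1,I-2,II-1,II-2]: 2 consistent
U/I-1 aff ·: Uu|UU
U/I-2 aff ·: Uu|UU
U/II-1 ? I-1×I-2: uu|Uu|UU
U/II-2 ? I-1×I-2: uu|Uu|UU
⇒ U over [I-1,I-2,II-1,II-2]: 18 consistent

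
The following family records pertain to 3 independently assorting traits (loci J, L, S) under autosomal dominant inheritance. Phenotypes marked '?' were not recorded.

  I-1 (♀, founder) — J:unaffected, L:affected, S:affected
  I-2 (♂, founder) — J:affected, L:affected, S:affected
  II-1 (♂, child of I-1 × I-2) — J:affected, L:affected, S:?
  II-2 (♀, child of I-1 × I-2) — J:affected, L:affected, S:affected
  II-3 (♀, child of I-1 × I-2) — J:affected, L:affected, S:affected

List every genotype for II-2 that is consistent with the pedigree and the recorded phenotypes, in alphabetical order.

J/I-1 un ·: jj
J/I-2 aff ·: Jj|JJ
J/II-1 aff I-1×I-2: Jj
J/II-2 aff I-1×I-2: Jj
J/II-3 aff I-1×I-2: Jj
⇒ J over [I-1,I-2,II-1,II-2,II-3]: 2 consistent
L/I-1 aff ·: Ll|LL
L/I-2 aff ·: Ll|LL
L/II-1 aff I-1×I-2: Ll|LL
L/II-2 aff I-1×I-2: Ll|LL
L/II-3 aff I-1×I-2: Ll|LL
⇒ L over [I-1,I-2,II-1,II-2,II-3]: 25 consistent
S/I-1 aff ·: Ss|SS
S/I-2 aff ·: Ss|SS
S/II-1 ? I-1×I-2: ss|Ss|SS
S/II-2 aff I-1×I-2: Ss|SS
S/II-3 aff I-1×I-2: Ss|SS
⇒ S over [I-1,I-2,II-1,II-2,II-3]: 29 consistent

II-2 ∈ {Jj LL SS, Jj LL Ss, Jj Ll SS, Jj Ll Ss}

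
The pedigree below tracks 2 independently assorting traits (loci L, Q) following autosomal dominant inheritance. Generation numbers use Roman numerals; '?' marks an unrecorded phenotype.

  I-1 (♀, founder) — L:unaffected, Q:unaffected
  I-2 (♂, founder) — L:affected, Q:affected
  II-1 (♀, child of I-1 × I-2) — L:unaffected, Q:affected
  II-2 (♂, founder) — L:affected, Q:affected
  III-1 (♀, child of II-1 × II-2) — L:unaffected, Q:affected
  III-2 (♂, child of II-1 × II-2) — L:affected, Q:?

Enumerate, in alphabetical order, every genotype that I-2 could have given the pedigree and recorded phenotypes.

I-2 ∈ {Ll QQ, Ll Qq}

L/I-1 un ·: ll
L/I-2 aff ·: Ll
L/II-1 un I-1×I-2: ll
L/II-2 aff ·: Ll
L/III-1 un II-1×II-2: ll
L/III-2 aff II-1×II-2: Ll
⇒ L over [I-1,I-2,II-1,II-2,III-1,III-2]: 1 consistent
Q/I-1 un ·: qq
Q/I-2 aff ·: Qq|QQ
Q/II-1 aff I-1×I-2: Qq
Q/II-2 aff ·: Qq|QQ
Q/III-1 aff II-1×II-2: Qq|QQ
Q/III-2 ? II-1×II-2: qq|Qq|QQ
⇒ Q over [I-1,I-2,II-1,II-2,III-1,III-2]: 20 consistent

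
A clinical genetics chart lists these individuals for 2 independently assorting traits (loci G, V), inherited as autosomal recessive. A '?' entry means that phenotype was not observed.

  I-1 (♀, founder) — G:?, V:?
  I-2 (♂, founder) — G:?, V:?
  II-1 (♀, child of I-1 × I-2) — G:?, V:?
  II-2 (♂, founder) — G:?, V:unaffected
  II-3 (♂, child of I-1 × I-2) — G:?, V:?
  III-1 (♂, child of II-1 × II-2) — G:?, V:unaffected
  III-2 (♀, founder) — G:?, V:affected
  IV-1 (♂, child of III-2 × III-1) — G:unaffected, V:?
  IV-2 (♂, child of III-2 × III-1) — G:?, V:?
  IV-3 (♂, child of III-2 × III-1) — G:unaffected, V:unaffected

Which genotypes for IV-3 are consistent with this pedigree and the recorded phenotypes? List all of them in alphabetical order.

IV-3 ∈ {GG Vv, Gg Vv}

G/I-1 ? ·: GG|Gg|gg
G/I-2 ? ·: GG|Gg|gg
G/II-1 ? I-1×I-2: GG|Gg|gg
G/II-2 ? ·: GG|Gg|gg
G/II-3 ? I-1×I-2: GG|Gg|gg
G/III-1 ? II-1×II-2: GG|Gg|gg
G/III-2 ? ·: GG|Gg|gg
G/IV-1 un III-2×III-1: GG|Gg
G/IV-2 ? III-2×III-1: GG|Gg|gg
G/IV-3 un III-2×III-1: GG|Gg
⇒ G over [I-1,I-2,II-1,II-2,II-3,III-1,III-2,IV-1,IV-2,IV-3]: 2108 consistent
V/I-1 ? ·: VV|Vv|vv
V/I-2 ? ·: VV|Vv|vv
V/II-1 ? I-1×I-2: VV|Vv|vv
V/II-2 un ·: VV|Vv
V/II-3 ? I-1×I-2: VV|Vv|vv
V/III-1 un II-1×II-2: VV|Vv
V/III-2 aff ·: vv
V/IV-1 ? III-2×III-1: Vv|vv
V/IV-2 ? III-2×III-1: Vv|vv
V/IV-3 un III-2×III-1: Vv
⇒ V over [I-1,I-2,II-1,II-2,II-3,III-1,III-2,IV-1,IV-2,IV-3]: 242 consistent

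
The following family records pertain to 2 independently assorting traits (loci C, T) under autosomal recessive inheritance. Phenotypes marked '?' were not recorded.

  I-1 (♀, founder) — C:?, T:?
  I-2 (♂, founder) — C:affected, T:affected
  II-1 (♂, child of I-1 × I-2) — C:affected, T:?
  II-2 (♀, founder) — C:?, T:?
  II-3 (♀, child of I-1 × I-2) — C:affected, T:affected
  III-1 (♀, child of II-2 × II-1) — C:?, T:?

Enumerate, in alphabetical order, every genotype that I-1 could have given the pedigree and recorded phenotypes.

I-1 ∈ {Cc Tt, Cc tt, cc Tt, cc tt}

C/I-1 ? ·: Cc|cc
C/I-2 aff ·: cc
C/II-1 aff I-1×I-2: cc
C/II-2 ? ·: CC|Cc|cc
C/II-3 aff I-1×I-2: cc
C/III-1 ? II-2×II-1: Cc|cc
⇒ C over [I-1,I-2,II-1,II-2,II-3,III-1]: 8 consistent
T/I-1 ? ·: Tt|tt
T/I-2 aff ·: tt
T/II-1 ? I-1×I-2: Tt|tt
T/II-2 ? ·: TT|Tt|tt
T/II-3 aff I-1×I-2: tt
T/III-1 ? II-2×II-1: TT|Tt|tt
⇒ T over [I-1,I-2,II-1,II-2,II-3,III-1]: 15 consistent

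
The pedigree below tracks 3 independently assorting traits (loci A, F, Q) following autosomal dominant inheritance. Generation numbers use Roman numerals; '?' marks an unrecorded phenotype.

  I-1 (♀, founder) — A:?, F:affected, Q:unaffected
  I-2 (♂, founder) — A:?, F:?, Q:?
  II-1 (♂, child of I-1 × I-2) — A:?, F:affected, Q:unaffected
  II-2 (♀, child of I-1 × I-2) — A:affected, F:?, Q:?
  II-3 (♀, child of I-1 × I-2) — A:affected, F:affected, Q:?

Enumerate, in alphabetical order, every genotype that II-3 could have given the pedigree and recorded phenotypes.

II-3 ∈ {AA FF Qq, AA FF qq, AA Ff Qq, AA Ff qq, Aa FF Qq, Aa FF qq, Aa Ff Qq, Aa Ff qq}

A/I-1 ? ·: aa|Aa|AA
A/I-2 ? ·: aa|Aa|AA
A/II-1 ? I-1×I-2: aa|Aa|AA
A/II-2 aff I-1×I-2: Aa|AA
A/II-3 aff I-1×I-2: Aa|AA
⇒ A over [I-1,I-2,II-1,II-2,II-3]: 35 consistent
F/I-1 aff ·: Ff|FF
F/I-2 ? ·: ff|Ff|FF
F/II-1 aff I-1×I-2: Ff|FF
F/II-2 ? I-1×I-2: ff|Ff|FF
F/II-3 aff I-1×I-2: Ff|FF
⇒ F over [I-1,I-2,II-1,II-2,II-3]: 32 consistent
Q/I-1 un ·: qq
Q/I-2 ? ·: qq|Qq
Q/II-1 un I-1×I-2: qq
Q/II-2 ? I-1×I-2: qq|Qq
Q/II-3 ? I-1×I-2: qq|Qq
⇒ Q over [I-1,I-2,II-1,II-2,II-3]: 5 consistent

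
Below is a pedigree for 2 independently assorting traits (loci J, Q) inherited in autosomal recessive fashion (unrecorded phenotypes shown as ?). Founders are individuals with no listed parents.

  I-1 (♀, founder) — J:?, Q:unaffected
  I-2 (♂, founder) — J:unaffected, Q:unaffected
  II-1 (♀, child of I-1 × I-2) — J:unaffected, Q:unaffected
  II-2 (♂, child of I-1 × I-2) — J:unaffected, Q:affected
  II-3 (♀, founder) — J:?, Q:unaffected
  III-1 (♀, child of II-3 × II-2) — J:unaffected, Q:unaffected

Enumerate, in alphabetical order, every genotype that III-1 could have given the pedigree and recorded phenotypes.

J/I-1 ? ·: JJ|Jj|jj
J/I-2 un ·: JJ|Jj
J/II-1 un I-1×I-2: JJ|Jj
J/II-2 un I-1×I-2: JJ|Jj
J/II-3 ? ·: JJ|Jj|jj
J/III-1 un II-3×II-2: JJ|Jj
⇒ J over [I-1,I-2,II-1,II-2,II-3,III-1]: 68 consistent
Q/I-1 un ·: Qq
Q/I-2 un ·: Qq
Q/II-1 un I-1×I-2: QQ|Qq
Q/II-2 aff I-1×I-2: qq
Q/II-3 un ·: QQ|Qq
Q/III-1 un II-3×II-2: Qq
⇒ Q over [I-1,I-2,II-1,II-2,II-3,III-1]: 4 consistent

III-1 ∈ {JJ Qq, Jj Qq}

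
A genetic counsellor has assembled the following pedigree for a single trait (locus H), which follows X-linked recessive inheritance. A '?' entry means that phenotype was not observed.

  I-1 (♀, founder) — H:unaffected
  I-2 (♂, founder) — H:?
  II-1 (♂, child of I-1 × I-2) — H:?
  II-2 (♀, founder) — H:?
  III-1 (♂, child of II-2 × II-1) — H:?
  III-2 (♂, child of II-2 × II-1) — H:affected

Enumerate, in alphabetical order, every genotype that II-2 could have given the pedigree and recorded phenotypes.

H/I-1 un ·: X^HX^H|X^HX^h
H/I-2 ? ·: X^HY|X^hY
H/II-1 ? I-1×I-2: X^HY|X^hY
H/II-2 ? ·: X^HX^h|X^hX^h
H/III-1 ? II-2×II-1: X^HY|X^hY
H/III-2 aff II-2×II-1: X^hY
⇒ H over [I-1,I-2,II-1,II-2,III-1,III-2]: 18 consistent

II-2 ∈ {X^HX^h, X^hX^h}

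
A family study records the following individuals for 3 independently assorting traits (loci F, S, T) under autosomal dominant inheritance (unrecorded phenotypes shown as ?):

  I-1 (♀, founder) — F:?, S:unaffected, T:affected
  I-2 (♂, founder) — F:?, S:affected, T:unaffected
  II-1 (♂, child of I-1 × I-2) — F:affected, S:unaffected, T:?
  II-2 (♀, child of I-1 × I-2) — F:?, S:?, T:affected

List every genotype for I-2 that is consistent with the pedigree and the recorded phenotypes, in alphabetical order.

F/I-1 ? ·: ff|Ff|FF
F/I-2 ? ·: ff|Ff|FF
F/II-1 aff I-1×I-2: Ff|FF
F/II-2 ? I-1×I-2: ff|Ff|FF
⇒ F over [I-1,I-2,II-1,II-2]: 21 consistent
S/I-1 un ·: ss
S/I-2 aff ·: Ss
S/II-1 un I-1×I-2: ss
S/II-2 ? I-1×I-2: ss|Ss
⇒ S over [I-1,I-2,II-1,II-2]: 2 consistent
T/I-1 aff ·: Tt|TT
T/I-2 un ·: tt
T/II-1 ? I-1×I-2: tt|Tt
T/II-2 aff I-1×I-2: Tt
⇒ T over [I-1,I-2,II-1,II-2]: 3 consistent

I-2 ∈ {FF Ss tt, Ff Ss tt, ff Ss tt}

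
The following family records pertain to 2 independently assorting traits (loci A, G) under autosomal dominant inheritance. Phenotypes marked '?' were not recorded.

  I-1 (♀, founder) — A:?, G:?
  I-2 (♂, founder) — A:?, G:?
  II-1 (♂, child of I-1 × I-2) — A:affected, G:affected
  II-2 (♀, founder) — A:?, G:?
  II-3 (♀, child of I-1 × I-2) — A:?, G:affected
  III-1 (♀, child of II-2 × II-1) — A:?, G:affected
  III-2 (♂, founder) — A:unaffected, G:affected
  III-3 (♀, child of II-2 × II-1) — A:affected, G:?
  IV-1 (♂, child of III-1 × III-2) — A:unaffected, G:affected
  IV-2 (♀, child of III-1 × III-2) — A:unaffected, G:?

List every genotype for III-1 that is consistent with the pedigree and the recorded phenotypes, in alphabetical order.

III-1 ∈ {Aa GG, Aa Gg, aa GG, aa Gg}

A/I-1 ? ·: aa|Aa|AA
A/I-2 ? ·: aa|Aa|AA
A/II-1 aff I-1×I-2: Aa|AA
A/II-2 ? ·: aa|Aa|AA
A/II-3 ? I-1×I-2: aa|Aa|AA
A/III-1 ? II-2×II-1: aa|Aa
A/III-2 un ·: aa
A/III-3 aff II-2×II-1: Aa|AA
A/IV-1 un III-1×III-2: aa
A/IV-2 un III-1×III-2: aa
⇒ A over [I-1,I-2,II-1,II-2,II-3,III-1,III-2,III-3,IV-1,IV-2]: 128 consistent
G/I-1 ? ·: gg|Gg|GG
G/I-2 ? ·: gg|Gg|GG
G/II-1 aff I-1×I-2: Gg|GG
G/II-2 ? ·: gg|Gg|GG
G/II-3 aff I-1×I-2: Gg|GG
G/III-1 aff II-2×II-1: Gg|GG
G/III-2 aff ·: Gg|GG
G/III-3 ? II-2×II-1: gg|Gg|GG
G/IV-1 aff III-1×III-2: Gg|GG
G/IV-2 ? III-1×III-2: gg|Gg|GG
⇒ G over [I-1,I-2,II-1,II-2,II-3,III-1,III-2,III-3,IV-1,IV-2]: 1265 consistent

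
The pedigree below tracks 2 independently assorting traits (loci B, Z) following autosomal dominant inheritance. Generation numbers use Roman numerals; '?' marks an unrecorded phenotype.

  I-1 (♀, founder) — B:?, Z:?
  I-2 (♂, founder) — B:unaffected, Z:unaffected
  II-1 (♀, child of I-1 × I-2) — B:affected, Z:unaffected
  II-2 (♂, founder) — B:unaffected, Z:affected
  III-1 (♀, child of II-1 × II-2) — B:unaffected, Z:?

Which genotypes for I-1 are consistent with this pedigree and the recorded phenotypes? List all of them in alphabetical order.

I-1 ∈ {BB Zz, BB zz, Bb Zz, Bb zz}

B/I-1 ? ·: Bb|BB
B/I-2 un ·: bb
B/II-1 aff I-1×I-2: Bb
B/II-2 un ·: bb
B/III-1 un II-1×II-2: bb
⇒ B over [I-1,I-2,II-1,II-2,III-1]: 2 consistent
Z/I-1 ? ·: zz|Zz
Z/I-2 un ·: zz
Z/II-1 un I-1×I-2: zz
Z/II-2 aff ·: Zz|ZZ
Z/III-1 ? II-1×II-2: zz|Zz
⇒ Z over [I-1,I-2,II-1,II-2,III-1]: 6 consistent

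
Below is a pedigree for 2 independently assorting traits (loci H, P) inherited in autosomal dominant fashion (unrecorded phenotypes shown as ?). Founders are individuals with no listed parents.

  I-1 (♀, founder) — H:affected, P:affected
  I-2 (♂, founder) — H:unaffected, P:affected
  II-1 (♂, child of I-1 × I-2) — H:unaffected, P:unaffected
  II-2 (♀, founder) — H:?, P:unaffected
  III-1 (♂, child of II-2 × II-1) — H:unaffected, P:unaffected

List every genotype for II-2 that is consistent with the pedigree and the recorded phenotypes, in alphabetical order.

II-2 ∈ {Hh pp, hh pp}

H/I-1 aff ·: Hh
H/I-2 un ·: hh
H/II-1 un I-1×I-2: hh
H/II-2 ? ·: hh|Hh
H/III-1 un II-2×II-1: hh
⇒ H over [I-1,I-2,II-1,II-2,III-1]: 2 consistent
P/I-1 aff ·: Pp
P/I-2 aff ·: Pp
P/II-1 un I-1×I-2: pp
P/II-2 un ·: pp
P/III-1 un II-2×II-1: pp
⇒ P over [I-1,I-2,II-1,II-2,III-1]: 1 consistent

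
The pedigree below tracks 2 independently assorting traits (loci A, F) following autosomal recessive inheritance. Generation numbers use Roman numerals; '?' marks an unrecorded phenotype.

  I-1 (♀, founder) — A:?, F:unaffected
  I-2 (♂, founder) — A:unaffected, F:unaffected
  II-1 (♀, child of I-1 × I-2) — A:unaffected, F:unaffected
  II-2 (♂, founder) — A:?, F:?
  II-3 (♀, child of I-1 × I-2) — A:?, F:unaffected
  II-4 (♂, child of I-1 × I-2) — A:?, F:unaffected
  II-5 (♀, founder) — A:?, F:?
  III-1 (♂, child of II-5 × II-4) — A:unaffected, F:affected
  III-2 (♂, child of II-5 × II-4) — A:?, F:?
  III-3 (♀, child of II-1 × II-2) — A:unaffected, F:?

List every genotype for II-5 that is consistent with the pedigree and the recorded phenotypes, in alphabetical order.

II-5 ∈ {AA Ff, AA ff, Aa Ff, Aa ff, aa Ff, aa ff}

A/I-1 ? ·: AA|Aa|aa
A/I-2 un ·: AA|Aa
A/II-1 un I-1×I-2: AA|Aa
A/II-2 ? ·: AA|Aa|aa
A/II-3 ? I-1×I-2: AA|Aa|aa
A/II-4 ? I-1×I-2: AA|Aa|aa
A/II-5 ? ·: AA|Aa|aa
A/III-1 un II-5×II-4: AA|Aa
A/III-2 ? II-5×II-4: AA|Aa|aa
A/III-3 un II-1×II-2: AA|Aa
⇒ A over [I-1,I-2,II-1,II-2,II-3,II-4,II-5,III-1,III-2,III-3]: 1449 consistent
F/I-1 un ·: FF|Ff
F/I-2 un ·: FF|Ff
F/II-1 un I-1×I-2: FF|Ff
F/II-2 ? ·: FF|Ff|ff
F/II-3 un I-1×I-2: FF|Ff
F/II-4 un I-1×I-2: Ff
F/II-5 ? ·: Ff|ff
F/III-1 aff II-5×II-4: ff
F/III-2 ? II-5×II-4: FF|Ff|ff
F/III-3 ? II-1×II-2: FF|Ff|ff
⇒ F over [I-1,I-2,II-1,II-2,II-3,II-4,II-5,III-1,III-2,III-3]: 330 consistent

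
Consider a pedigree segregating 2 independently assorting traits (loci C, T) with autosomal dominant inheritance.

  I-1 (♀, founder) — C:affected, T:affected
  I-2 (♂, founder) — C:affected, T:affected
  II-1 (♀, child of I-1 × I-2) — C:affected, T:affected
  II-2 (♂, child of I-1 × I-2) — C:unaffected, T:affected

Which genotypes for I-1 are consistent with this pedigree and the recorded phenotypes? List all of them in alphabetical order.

C/I-1 aff ·: Cc
C/I-2 aff ·: Cc
C/II-1 aff I-1×I-2: Cc|CC
C/II-2 un I-1×I-2: cc
⇒ C over [I-1,I-2,II-1,II-2]: 2 consistent
T/I-1 aff ·: Tt|TT
T/I-2 aff ·: Tt|TT
T/II-1 aff I-1×I-2: Tt|TT
T/II-2 aff I-1×I-2: Tt|TT
⇒ T over [I-1,I-2,II-1,II-2]: 13 consistent

I-1 ∈ {Cc TT, Cc Tt}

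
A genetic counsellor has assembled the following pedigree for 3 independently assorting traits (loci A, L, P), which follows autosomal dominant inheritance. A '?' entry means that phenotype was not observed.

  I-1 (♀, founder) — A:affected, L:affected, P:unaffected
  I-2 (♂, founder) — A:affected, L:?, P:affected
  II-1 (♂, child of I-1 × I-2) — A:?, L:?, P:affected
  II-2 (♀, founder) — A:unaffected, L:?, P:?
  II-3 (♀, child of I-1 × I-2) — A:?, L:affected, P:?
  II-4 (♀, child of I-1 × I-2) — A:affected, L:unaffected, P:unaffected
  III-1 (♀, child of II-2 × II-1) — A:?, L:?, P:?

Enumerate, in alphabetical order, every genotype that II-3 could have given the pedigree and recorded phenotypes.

A/I-1 aff ·: Aa|AA
A/I-2 aff ·: Aa|AA
A/II-1 ? I-1×I-2: aa|Aa|AA
A/II-2 un ·: aa
A/II-3 ? I-1×I-2: aa|Aa|AA
A/II-4 aff I-1×I-2: Aa|AA
A/III-1 ? II-2×II-1: aa|Aa
⇒ A over [I-1,I-2,II-1,II-2,II-3,II-4,III-1]: 49 consistent
L/I-1 aff ·: Ll
L/I-2 ? ·: ll|Ll
L/II-1 ? I-1×I-2: ll|Ll|LL
L/II-2 ? ·: ll|Ll|LL
L/II-3 aff I-1×I-2: Ll|LL
L/II-4 un I-1×I-2: ll
L/III-1 ? II-2×II-1: ll|Ll|LL
⇒ L over [I-1,I-2,II-1,II-2,II-3,II-4,III-1]: 41 consistent
P/I-1 un ·: pp
P/I-2 aff ·: Pp
P/II-1 aff I-1×I-2: Pp
P/II-2 ? ·: pp|Pp|PP
P/II-3 ? I-1×I-2: pp|Pp
P/II-4 un I-1×I-2: pp
P/III-1 ? II-2×II-1: pp|Pp|PP
⇒ P over [I-1,I-2,II-1,II-2,II-3,II-4,III-1]: 14 consistent

II-3 ∈ {AA LL Pp, AA LL pp, AA Ll Pp, AA Ll pp, Aa LL Pp, Aa LL pp, Aa Ll Pp, Aa Ll pp, aa LL Pp, aa LL pp, aa Ll Pp, aa Ll pp}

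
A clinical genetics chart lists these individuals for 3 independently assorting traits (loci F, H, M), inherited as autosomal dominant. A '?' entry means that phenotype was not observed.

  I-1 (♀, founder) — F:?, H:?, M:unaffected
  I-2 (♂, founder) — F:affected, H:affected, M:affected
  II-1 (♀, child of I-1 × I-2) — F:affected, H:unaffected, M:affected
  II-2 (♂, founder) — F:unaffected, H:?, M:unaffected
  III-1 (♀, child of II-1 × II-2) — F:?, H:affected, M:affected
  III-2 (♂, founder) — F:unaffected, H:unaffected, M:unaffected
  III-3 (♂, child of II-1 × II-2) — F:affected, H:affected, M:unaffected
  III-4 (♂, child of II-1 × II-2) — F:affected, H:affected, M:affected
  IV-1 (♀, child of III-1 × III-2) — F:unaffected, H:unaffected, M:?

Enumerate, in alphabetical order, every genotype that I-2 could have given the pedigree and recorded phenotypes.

I-2 ∈ {FF Hh MM, FF Hh Mm, Ff Hh MM, Ff Hh Mm}

F/I-1 ? ·: ff|Ff|FF
F/I-2 aff ·: Ff|FF
F/II-1 aff I-1×I-2: Ff|FF
F/II-2 un ·: ff
F/III-1 ? II-1×II-2: ff|Ff
F/III-2 un ·: ff
F/III-3 aff II-1×II-2: Ff
F/III-4 aff II-1×II-2: Ff
F/IV-1 un III-1×III-2: ff
⇒ F over [I-1,I-2,II-1,II-2,III-1,III-2,III-3,III-4,IV-1]: 14 consistent
H/I-1 ? ·: hh|Hh
H/I-2 aff ·: Hh
H/II-1 un I-1×I-2: hh
H/II-2 ? ·: Hh|HH
H/III-1 aff II-1×II-2: Hh
H/III-2 un ·: hh
H/III-3 aff II-1×II-2: Hh
H/III-4 aff II-1×II-2: Hh
H/IV-1 un III-1×III-2: hh
⇒ H over [I-1,I-2,II-1,II-2,III-1,III-2,III-3,III-4,IV-1]: 4 consistent
M/I-1 un ·: mm
M/I-2 aff ·: Mm|MM
M/II-1 aff I-1×I-2: Mm
M/II-2 un ·: mm
M/III-1 aff II-1×II-2: Mm
M/III-2 un ·: mm
M/III-3 un II-1×II-2: mm
M/III-4 aff II-1×II-2: Mm
M/IV-1 ? III-1×III-2: mm|Mm
⇒ M over [I-1,I-2,II-1,II-2,III-1,III-2,III-3,III-4,IV-1]: 4 consistent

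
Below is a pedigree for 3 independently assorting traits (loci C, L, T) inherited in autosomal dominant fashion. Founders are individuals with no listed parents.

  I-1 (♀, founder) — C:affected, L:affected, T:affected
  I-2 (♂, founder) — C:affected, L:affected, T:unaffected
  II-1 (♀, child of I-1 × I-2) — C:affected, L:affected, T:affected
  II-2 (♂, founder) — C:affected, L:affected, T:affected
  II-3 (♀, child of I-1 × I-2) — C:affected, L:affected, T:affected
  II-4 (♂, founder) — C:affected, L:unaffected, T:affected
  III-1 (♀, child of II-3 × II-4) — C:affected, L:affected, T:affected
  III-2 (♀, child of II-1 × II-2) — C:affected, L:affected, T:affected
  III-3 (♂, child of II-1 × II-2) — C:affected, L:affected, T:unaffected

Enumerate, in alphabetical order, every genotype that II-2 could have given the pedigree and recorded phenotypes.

II-2 ∈ {CC LL Tt, CC Ll Tt, Cc LL Tt, Cc Ll Tt}

C/I-1 aff ·: Cc|CC
C/I-2 aff ·: Cc|CC
C/II-1 aff I-1×I-2: Cc|CC
C/II-2 aff ·: Cc|CC
C/II-3 aff I-1×I-2: Cc|CC
C/II-4 aff ·: Cc|CC
C/III-1 aff II-3×II-4: Cc|CC
C/III-2 aff II-1×II-2: Cc|CC
C/III-3 aff II-1×II-2: Cc|CC
⇒ C over [I-1,I-2,II-1,II-2,II-3,II-4,III-1,III-2,III-3]: 288 consistent
L/I-1 aff ·: Ll|LL
L/I-2 aff ·: Ll|LL
L/II-1 aff I-1×I-2: Ll|LL
L/II-2 aff ·: Ll|LL
L/II-3 aff I-1×I-2: Ll|LL
L/II-4 un ·: ll
L/III-1 aff II-3×II-4: Ll
L/III-2 aff II-1×II-2: Ll|LL
L/III-3 aff II-1×II-2: Ll|LL
⇒ L over [I-1,I-2,II-1,II-2,II-3,II-4,III-1,III-2,III-3]: 83 consistent
T/I-1 aff ·: Tt|TT
T/I-2 un ·: tt
T/II-1 aff I-1×I-2: Tt
T/II-2 aff ·: Tt
T/II-3 aff I-1×I-2: Tt
T/II-4 aff ·: Tt|TT
T/III-1 aff II-3×II-4: Tt|TT
T/III-2 aff II-1×II-2: Tt|TT
T/III-3 un II-1×II-2: tt
⇒ T over [I-1,I-2,II-1,II-2,II-3,II-4,III-1,III-2,III-3]: 16 consistent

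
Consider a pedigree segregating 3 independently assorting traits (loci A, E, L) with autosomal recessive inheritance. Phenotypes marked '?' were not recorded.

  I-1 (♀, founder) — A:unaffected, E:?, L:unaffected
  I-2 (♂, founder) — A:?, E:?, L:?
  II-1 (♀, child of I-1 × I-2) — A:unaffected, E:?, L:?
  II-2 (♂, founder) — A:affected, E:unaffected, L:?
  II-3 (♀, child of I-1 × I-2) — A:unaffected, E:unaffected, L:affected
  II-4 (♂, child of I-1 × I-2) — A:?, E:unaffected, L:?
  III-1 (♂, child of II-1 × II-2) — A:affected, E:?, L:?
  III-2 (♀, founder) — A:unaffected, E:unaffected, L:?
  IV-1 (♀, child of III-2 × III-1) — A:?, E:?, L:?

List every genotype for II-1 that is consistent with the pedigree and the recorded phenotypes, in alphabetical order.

II-1 ∈ {Aa EE LL, Aa EE Ll, Aa EE ll, Aa Ee LL, Aa Ee Ll, Aa Ee ll, Aa ee LL, Aa ee Ll, Aa ee ll}

A/I-1 un ·: AA|Aa
A/I-2 ? ·: AA|Aa|aa
A/II-1 un I-1×I-2: Aa
A/II-2 aff ·: aa
A/II-3 un I-1×I-2: AA|Aa
A/II-4 ? I-1×I-2: AA|Aa|aa
A/III-1 aff II-1×II-2: aa
A/III-2 un ·: AA|Aa
A/IV-1 ? III-2×III-1: Aa|aa
⇒ A over [I-1,I-2,II-1,II-2,II-3,II-4,III-1,III-2,IV-1]: 51 consistent
E/I-1 ? ·: EE|Ee|ee
E/I-2 ? ·: EE|Ee|ee
E/II-1 ? I-1×I-2: EE|Ee|ee
E/II-2 un ·: EE|Ee
E/II-3 un I-1×I-2: EE|Ee
E/II-4 un I-1×I-2: EE|Ee
E/III-1 ? II-1×II-2: EE|Ee|ee
E/III-2 un ·: EE|Ee
E/IV-1 ? III-2×III-1: EE|Ee|ee
⇒ E over [I-1,I-2,II-1,II-2,II-3,II-4,III-1,III-2,IV-1]: 525 consistent
L/I-1 un ·: Ll
L/I-2 ? ·: Ll|ll
L/II-1 ? I-1×I-2: LL|Ll|ll
L/II-2 ? ·: LL|Ll|ll
L/II-3 aff I-1×I-2: ll
L/II-4 ? I-1×I-2: LL|Ll|ll
L/III-1 ? II-1×II-2: LL|Ll|ll
L/III-2 ? ·: LL|Ll|ll
L/IV-1 ? III-2×III-1: LL|Ll|ll
⇒ L over [I-1,I-2,II-1,II-2,II-3,II-4,III-1,III-2,IV-1]: 361 consistent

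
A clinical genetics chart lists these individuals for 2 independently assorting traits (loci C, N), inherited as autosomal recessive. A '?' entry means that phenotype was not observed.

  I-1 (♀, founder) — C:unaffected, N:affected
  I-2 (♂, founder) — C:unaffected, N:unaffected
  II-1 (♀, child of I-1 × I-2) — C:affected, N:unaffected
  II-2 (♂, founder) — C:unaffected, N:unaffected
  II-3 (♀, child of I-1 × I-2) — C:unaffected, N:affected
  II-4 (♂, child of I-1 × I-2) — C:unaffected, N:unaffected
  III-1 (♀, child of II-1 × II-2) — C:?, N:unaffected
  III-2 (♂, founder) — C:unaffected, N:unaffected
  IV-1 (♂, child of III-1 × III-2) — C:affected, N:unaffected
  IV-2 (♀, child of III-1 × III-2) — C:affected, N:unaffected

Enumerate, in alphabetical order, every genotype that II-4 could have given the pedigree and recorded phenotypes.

II-4 ∈ {CC Nn, Cc Nn}

C/I-1 un ·: Cc
C/I-2 un ·: Cc
C/II-1 aff I-1×I-2: cc
C/II-2 un ·: CC|Cc
C/II-3 un I-1×I-2: CC|Cc
C/II-4 un I-1×I-2: CC|Cc
C/III-1 ? II-1×II-2: Cc|cc
C/III-2 un ·: Cc
C/IV-1 aff III-1×III-2: cc
C/IV-2 aff III-1×III-2: cc
⇒ C over [I-1,I-2,II-1,II-2,II-3,II-4,III-1,III-2,IV-1,IV-2]: 12 consistent
N/I-1 aff ·: nn
N/I-2 un ·: Nn
N/II-1 un I-1×I-2: Nn
N/II-2 un ·: NN|Nn
N/II-3 aff I-1×I-2: nn
N/II-4 un I-1×I-2: Nn
N/III-1 un II-1×II-2: NN|Nn
N/III-2 un ·: NN|Nn
N/IV-1 un III-1×III-2: NN|Nn
N/IV-2 un III-1×III-2: NN|Nn
⇒ N over [I-1,I-2,II-1,II-2,II-3,II-4,III-1,III-2,IV-1,IV-2]: 26 consistent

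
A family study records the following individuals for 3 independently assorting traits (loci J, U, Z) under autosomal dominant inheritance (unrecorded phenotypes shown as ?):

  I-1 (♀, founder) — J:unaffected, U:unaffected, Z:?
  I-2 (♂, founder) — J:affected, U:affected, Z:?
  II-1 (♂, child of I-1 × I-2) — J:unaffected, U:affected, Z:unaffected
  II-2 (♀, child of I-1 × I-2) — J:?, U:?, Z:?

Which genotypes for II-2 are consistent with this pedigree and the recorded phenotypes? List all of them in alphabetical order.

II-2 ∈ {Jj Uu ZZ, Jj Uu Zz, Jj Uu zz, Jj uu ZZ, Jj uu Zz, Jj uu zz, jj Uu ZZ, jj Uu Zz, jj Uu zz, jj uu ZZ, jj uu Zz, jj uu zz}

J/I-1 un ·: jj
J/I-2 aff ·: Jj
J/II-1 un I-1×I-2: jj
J/II-2 ? I-1×I-2: jj|Jj
⇒ J over [I-1,I-2,II-1,II-2]: 2 consistent
U/I-1 un ·: uu
U/I-2 aff ·: Uu|UU
U/II-1 aff I-1×I-2: Uu
U/II-2 ? I-1×I-2: uu|Uu
⇒ U over [I-1,I-2,II-1,II-2]: 3 consistent
Z/I-1 ? ·: zz|Zz
Z/I-2 ? ·: zz|Zz
Z/II-1 un I-1×I-2: zz
Z/II-2 ? I-1×I-2: zz|Zz|ZZ
⇒ Z over [I-1,I-2,II-1,II-2]: 8 consistent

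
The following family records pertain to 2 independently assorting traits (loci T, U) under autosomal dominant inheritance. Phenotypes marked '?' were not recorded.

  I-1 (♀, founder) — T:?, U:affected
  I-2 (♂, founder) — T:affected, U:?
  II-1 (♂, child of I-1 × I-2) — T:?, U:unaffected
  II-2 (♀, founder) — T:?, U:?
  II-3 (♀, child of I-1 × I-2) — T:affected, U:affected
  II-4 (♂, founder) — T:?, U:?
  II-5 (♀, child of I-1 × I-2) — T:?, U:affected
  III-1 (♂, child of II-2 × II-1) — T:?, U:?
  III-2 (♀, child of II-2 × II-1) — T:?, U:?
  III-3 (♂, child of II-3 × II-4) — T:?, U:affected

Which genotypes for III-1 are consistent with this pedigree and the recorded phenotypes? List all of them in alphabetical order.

III-1 ∈ {TT Uu, TT uu, Tt Uu, Tt uu, tt Uu, tt uu}

T/I-1 ? ·: tt|Tt|TT
T/I-2 aff ·: Tt|TT
T/II-1 ? I-1×I-2: tt|Tt|TT
T/II-2 ? ·: tt|Tt|TT
T/II-3 aff I-1×I-2: Tt|TT
T/II-4 ? ·: tt|Tt|TT
T/II-5 ? I-1×I-2: tt|Tt|TT
T/III-1 ? II-2×II-1: tt|Tt|TT
T/III-2 ? II-2×II-1: tt|Tt|TT
T/III-3 ? II-3×II-4: tt|Tt|TT
⇒ T over [I-1,I-2,II-1,II-2,II-3,II-4,II-5,III-1,III-2,III-3]: 2434 consistent
U/I-1 aff ·: Uu
U/I-2 ? ·: uu|Uu
U/II-1 un I-1×I-2: uu
U/II-2 ? ·: uu|Uu|UU
U/II-3 aff I-1×I-2: Uu|UU
U/II-4 ? ·: uu|Uu|UU
U/II-5 aff I-1×I-2: Uu|UU
U/III-1 ? II-2×II-1: uu|Uu
U/III-2 ? II-2×II-1: uu|Uu
U/III-3 aff II-3×II-4: Uu|UU
⇒ U over [I-1,I-2,II-1,II-2,II-3,II-4,II-5,III-1,III-2,III-3]: 138 consistent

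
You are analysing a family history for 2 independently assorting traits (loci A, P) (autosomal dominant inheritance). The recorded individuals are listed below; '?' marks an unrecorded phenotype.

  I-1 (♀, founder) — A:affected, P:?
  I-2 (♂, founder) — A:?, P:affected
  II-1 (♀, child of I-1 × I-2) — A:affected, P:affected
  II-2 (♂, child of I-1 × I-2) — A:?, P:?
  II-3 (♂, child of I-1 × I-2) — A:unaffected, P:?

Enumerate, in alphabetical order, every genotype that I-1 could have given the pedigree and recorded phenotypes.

I-1 ∈ {Aa PP, Aa Pp, Aa pp}

A/I-1 aff ·: Aa
A/I-2 ? ·: aa|Aa
A/II-1 aff I-1×I-2: Aa|AA
A/II-2 ? I-1×I-2: aa|Aa|AA
A/II-3 un I-1×I-2: aa
⇒ A over [I-1,I-2,II-1,II-2,II-3]: 8 consistent
P/I-1 ? ·: pp|Pp|PP
P/I-2 aff ·: Pp|PP
P/II-1 aff I-1×I-2: Pp|PP
P/II-2 ? I-1×I-2: pp|Pp|PP
P/II-3 ? I-1×I-2: pp|Pp|PP
⇒ P over [I-1,I-2,II-1,II-2,II-3]: 40 consistent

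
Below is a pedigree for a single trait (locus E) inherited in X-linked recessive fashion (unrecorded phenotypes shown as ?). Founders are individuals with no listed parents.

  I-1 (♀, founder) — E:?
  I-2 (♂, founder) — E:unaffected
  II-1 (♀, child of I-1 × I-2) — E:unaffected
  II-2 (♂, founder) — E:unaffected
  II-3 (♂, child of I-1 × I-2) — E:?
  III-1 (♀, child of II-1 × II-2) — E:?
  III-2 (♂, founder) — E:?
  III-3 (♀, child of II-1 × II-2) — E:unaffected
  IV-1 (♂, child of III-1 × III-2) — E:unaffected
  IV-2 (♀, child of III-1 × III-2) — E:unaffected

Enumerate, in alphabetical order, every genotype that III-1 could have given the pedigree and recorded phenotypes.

III-1 ∈ {X^EX^E, X^EX^e}

E/I-1 ? ·: X^EX^E|X^EX^e|X^eX^e
E/I-2 un ·: X^EY
E/II-1 un I-1×I-2: X^EX^E|X^EX^e
E/II-2 un ·: X^EY
E/II-3 ? I-1×I-2: X^EY|X^eY
E/III-1 ? II-1×II-2: X^EX^E|X^EX^e
E/III-2 ? ·: X^EY|X^eY
E/III-3 un II-1×II-2: X^EX^E|X^EX^e
E/IV-1 un III-1×III-2: X^EY
E/IV-2 un III-1×III-2: X^EX^E|X^EX^e
⇒ E over [I-1,I-2,II-1,II-2,II-3,III-1,III-2,III-3,IV-1,IV-2]: 36 consistent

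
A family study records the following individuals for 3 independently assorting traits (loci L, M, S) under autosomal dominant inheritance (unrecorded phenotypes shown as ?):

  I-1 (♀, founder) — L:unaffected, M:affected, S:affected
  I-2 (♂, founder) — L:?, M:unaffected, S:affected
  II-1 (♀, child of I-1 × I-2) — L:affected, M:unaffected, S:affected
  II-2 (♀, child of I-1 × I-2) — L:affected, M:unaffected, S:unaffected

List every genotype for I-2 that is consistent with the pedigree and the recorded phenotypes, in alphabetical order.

I-2 ∈ {LL mm Ss, Ll mm Ss}

L/I-1 un ·: ll
L/I-2 ? ·: Ll|LL
L/II-1 aff I-1×I-2: Ll
L/II-2 aff I-1×I-2: Ll
⇒ L over [I-1,I-2,II-1,II-2]: 2 consistent
M/I-1 aff ·: Mm
M/I-2 un ·: mm
M/II-1 un I-1×I-2: mm
M/II-2 un I-1×I-2: mm
⇒ M over [I-1,I-2,II-1,II-2]: 1 consistent
S/I-1 aff ·: Ss
S/I-2 aff ·: Ss
S/II-1 aff I-1×I-2: Ss|SS
S/II-2 un I-1×I-2: ss
⇒ S over [I-1,I-2,II-1,II-2]: 2 consistent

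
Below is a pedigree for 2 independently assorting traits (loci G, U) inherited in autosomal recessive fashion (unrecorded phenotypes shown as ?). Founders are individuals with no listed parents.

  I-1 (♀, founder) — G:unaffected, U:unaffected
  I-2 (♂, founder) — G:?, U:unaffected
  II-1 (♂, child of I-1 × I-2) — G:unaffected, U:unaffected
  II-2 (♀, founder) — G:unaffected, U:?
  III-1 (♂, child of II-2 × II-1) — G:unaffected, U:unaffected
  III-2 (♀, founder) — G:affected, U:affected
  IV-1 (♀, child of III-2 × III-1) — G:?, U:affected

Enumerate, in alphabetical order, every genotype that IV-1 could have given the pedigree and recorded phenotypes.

G/I-1 un ·: GG|Gg
G/I-2 ? ·: GG|Gg|gg
G/II-1 un I-1×I-2: GG|Gg
G/II-2 un ·: GG|Gg
G/III-1 un II-2×II-1: GG|Gg
G/III-2 aff ·: gg
G/IV-1 ? III-2×III-1: Gg|gg
⇒ G over [I-1,I-2,II-1,II-2,III-1,III-2,IV-1]: 46 consistent
U/I-1 un ·: UU|Uu
U/I-2 un ·: UU|Uu
U/II-1 un I-1×I-2: UU|Uu
U/II-2 ? ·: UU|Uu|uu
U/III-1 un II-2×II-1: Uu
U/III-2 aff ·: uu
U/IV-1 aff III-2×III-1: uu
⇒ U over [I-1,I-2,II-1,II-2,III-1,III-2,IV-1]: 17 consistent

IV-1 ∈ {Gg uu, gg uu}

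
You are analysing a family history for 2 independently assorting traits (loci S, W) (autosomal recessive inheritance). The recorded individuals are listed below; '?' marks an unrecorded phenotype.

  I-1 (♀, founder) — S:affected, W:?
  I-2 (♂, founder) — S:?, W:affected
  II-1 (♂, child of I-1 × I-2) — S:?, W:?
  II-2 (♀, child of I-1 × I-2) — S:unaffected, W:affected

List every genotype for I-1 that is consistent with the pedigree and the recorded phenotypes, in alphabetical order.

S/I-1 aff ·: ss
S/I-2 ? ·: SS|Ss
S/II-1 ? I-1×I-2: Ss|ss
S/II-2 un I-1×I-2: Ss
⇒ S over [I-1,I-2,II-1,II-2]: 3 consistent
W/I-1 ? ·: Ww|ww
W/I-2 aff ·: ww
W/II-1 ? I-1×I-2: Ww|ww
W/II-2 aff I-1×I-2: ww
⇒ W over [I-1,I-2,II-1,II-2]: 3 consistent

I-1 ∈ {ss Ww, ss ww}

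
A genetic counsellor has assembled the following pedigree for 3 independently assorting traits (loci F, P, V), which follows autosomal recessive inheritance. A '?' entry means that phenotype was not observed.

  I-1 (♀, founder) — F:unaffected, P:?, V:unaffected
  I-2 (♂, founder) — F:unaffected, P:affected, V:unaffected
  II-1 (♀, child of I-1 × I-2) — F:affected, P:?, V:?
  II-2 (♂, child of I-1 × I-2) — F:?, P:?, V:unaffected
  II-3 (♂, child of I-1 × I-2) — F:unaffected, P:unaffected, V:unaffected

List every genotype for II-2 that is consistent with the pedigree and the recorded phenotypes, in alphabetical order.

II-2 ∈ {FF Pp VV, FF Pp Vv, FF pp VV, FF pp Vv, Ff Pp VV, Ff Pp Vv, Ff pp VV, Ff pp Vv, ff Pp VV, ff Pp Vv, ff pp VV, ff pp Vv}

F/I-1 un ·: Ff
F/I-2 un ·: Ff
F/II-1 aff I-1×I-2: ff
F/II-2 ? I-1×I-2: FF|Ff|ff
F/II-3 un I-1×I-2: FF|Ff
⇒ F over [I-1,I-2,II-1,II-2,II-3]: 6 consistent
P/I-1 ? ·: PP|Pp
P/I-2 aff ·: pp
P/II-1 ? I-1×I-2: Pp|pp
P/II-2 ? I-1×I-2: Pp|pp
P/II-3 un I-1×I-2: Pp
⇒ P over [I-1,I-2,II-1,II-2,II-3]: 5 consistent
V/I-1 un ·: VV|Vv
V/I-2 un ·: VV|Vv
V/II-1 ? I-1×I-2: VV|Vv|vv
V/II-2 un I-1×I-2: VV|Vv
V/II-3 un I-1×I-2: VV|Vv
⇒ V over [I-1,I-2,II-1,II-2,II-3]: 29 consistent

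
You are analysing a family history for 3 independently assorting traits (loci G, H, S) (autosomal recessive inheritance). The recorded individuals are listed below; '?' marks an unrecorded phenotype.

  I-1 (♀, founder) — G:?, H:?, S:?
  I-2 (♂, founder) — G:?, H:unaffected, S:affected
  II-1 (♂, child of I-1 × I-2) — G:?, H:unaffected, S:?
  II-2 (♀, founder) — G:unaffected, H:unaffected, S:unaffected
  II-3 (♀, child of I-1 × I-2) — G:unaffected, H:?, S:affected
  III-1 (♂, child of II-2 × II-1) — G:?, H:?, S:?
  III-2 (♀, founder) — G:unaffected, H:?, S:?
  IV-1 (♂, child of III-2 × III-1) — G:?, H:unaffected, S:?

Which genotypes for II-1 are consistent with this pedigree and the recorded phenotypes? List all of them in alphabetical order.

II-1 ∈ {GG HH Ss, GG HH ss, GG Hh Ss, GG Hh ss, Gg HH Ss, Gg HH ss, Gg Hh Ss, Gg Hh ss, gg HH Ss, gg HH ss, gg Hh Ss, gg Hh ss}

G/I-1 ? ·: GG|Gg|gg
G/I-2 ? ·: GG|Gg|gg
G/II-1 ? I-1×I-2: GG|Gg|gg
G/II-2 un ·: GG|Gg
G/II-3 un I-1×I-2: GG|Gg
G/III-1 ? II-2×II-1: GG|Gg|gg
G/III-2 un ·: GG|Gg
G/IV-1 ? III-2×III-1: GG|Gg|gg
⇒ G over [I-1,I-2,II-1,II-2,II-3,III-1,III-2,IV-1]: 319 consistent
H/I-1 ? ·: HH|Hh|hh
H/I-2 un ·: HH|Hh
H/II-1 un I-1×I-2: HH|Hh
H/II-2 un ·: HH|Hh
H/II-3 ? I-1×I-2: HH|Hh|hh
H/III-1 ? II-2×II-1: HH|Hh|hh
H/III-2 ? ·: HH|Hh|hh
H/IV-1 un III-2×III-1: HH|Hh
⇒ H over [I-1,I-2,II-1,II-2,II-3,III-1,III-2,IV-1]: 304 consistent
S/I-1 ? ·: Ss|ss
S/I-2 aff ·: ss
S/II-1 ? I-1×I-2: Ss|ss
S/II-2 un ·: SS|Ss
S/II-3 aff I-1×I-2: ss
S/III-1 ? II-2×II-1: SS|Ss|ss
S/III-2 ? ·: SS|Ss|ss
S/IV-1 ? III-2×III-1: SS|Ss|ss
⇒ S over [I-1,I-2,II-1,II-2,II-3,III-1,III-2,IV-1]: 62 consistent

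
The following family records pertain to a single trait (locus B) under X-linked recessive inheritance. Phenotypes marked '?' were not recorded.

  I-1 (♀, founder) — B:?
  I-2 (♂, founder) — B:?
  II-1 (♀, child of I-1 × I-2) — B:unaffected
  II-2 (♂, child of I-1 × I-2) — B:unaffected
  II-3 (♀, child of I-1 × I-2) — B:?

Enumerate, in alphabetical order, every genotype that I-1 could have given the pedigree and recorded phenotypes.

B/I-1 ? ·: X^BX^B|X^BX^b
B/I-2 ? ·: X^BY|X^bY
B/II-1 un I-1×I-2: X^BX^B|X^BX^b
B/II-2 un I-1×I-2: X^BY
B/II-3 ? I-1×I-2: X^BX^B|X^BX^b|X^bX^b
⇒ B over [I-1,I-2,II-1,II-2,II-3]: 8 consistent

I-1 ∈ {X^BX^B, X^BX^b}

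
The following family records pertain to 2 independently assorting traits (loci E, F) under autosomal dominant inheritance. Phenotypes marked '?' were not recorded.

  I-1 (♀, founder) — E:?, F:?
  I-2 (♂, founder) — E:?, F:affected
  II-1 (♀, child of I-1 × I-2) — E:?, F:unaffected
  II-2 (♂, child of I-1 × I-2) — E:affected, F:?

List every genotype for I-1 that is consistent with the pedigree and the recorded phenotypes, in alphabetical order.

I-1 ∈ {EE Ff, EE ff, Ee Ff, Ee ff, ee Ff, ee ff}

E/I-1 ? ·: ee|Ee|EE
E/I-2 ? ·: ee|Ee|EE
E/II-1 ? I-1×I-2: ee|Ee|EE
E/II-2 aff I-1×I-2: Ee|EE
⇒ E over [I-1,I-2,II-1,II-2]: 21 consistent
F/I-1 ? ·: ff|Ff
F/I-2 aff ·: Ff
F/II-1 un I-1×I-2: ff
F/II-2 ? I-1×I-2: ff|Ff|FF
⇒ F over [I-1,I-2,II-1,II-2]: 5 consistent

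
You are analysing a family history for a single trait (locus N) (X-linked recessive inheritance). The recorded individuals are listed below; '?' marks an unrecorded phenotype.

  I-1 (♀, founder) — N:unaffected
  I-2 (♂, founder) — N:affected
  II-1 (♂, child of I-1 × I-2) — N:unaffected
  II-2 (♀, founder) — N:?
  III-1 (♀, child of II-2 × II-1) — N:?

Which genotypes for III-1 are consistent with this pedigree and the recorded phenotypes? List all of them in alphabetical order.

III-1 ∈ {X^NX^N, X^NX^n}

N/I-1 un ·: X^NX^N|X^NX^n
N/I-2 aff ·: X^nY
N/II-1 un I-1×I-2: X^NY
N/II-2 ? ·: X^NX^N|X^NX^n|X^nX^n
N/III-1 ? II-2×II-1: X^NX^N|X^NX^n
⇒ N over [I-1,I-2,II-1,II-2,III-1]: 8 consistent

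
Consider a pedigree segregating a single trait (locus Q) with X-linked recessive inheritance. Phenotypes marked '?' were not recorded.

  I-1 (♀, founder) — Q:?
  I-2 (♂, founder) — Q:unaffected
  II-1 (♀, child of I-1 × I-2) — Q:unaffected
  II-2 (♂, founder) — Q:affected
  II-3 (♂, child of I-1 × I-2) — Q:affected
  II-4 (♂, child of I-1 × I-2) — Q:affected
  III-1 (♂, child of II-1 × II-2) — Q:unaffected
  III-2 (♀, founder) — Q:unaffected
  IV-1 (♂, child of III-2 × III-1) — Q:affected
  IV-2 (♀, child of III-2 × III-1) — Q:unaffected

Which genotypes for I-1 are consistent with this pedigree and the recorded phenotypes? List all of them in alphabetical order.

I-1 ∈ {X^QX^q, X^qX^q}

Q/I-1 ? ·: X^QX^q|X^qX^q
Q/I-2 un ·: X^QY
Q/II-1 un I-1×I-2: X^QX^Q|X^QX^q
Q/II-2 aff ·: X^qY
Q/II-3 aff I-1×I-2: X^qY
Q/II-4 aff I-1×I-2: X^qY
Q/III-1 un II-1×II-2: X^QY
Q/III-2 un ·: X^QX^q
Q/IV-1 aff III-2×III-1: X^qY
Q/IV-2 un III-2×III-1: X^QX^Q|X^QX^q
⇒ Q over [I-1,I-2,II-1,II-2,II-3,II-4,III-1,III-2,IV-1,IV-2]: 6 consistent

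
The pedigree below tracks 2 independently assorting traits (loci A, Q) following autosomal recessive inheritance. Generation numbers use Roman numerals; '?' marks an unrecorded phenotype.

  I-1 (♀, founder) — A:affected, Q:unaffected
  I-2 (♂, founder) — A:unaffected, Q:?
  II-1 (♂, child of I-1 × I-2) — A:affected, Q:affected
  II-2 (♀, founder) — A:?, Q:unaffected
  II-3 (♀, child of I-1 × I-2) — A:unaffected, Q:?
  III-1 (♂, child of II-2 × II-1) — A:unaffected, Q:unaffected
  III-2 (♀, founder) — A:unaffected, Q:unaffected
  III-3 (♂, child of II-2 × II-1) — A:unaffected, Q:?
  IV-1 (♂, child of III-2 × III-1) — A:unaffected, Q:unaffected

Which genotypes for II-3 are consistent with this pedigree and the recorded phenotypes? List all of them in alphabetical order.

II-3 ∈ {Aa QQ, Aa Qq, Aa qq}

A/I-1 aff ·: aa
A/I-2 un ·: Aa
A/II-1 aff I-1×I-2: aa
A/II-2 ? ·: AA|Aa
A/II-3 un I-1×I-2: Aa
A/III-1 un II-2×II-1: Aa
A/III-2 un ·: AA|Aa
A/III-3 un II-2×II-1: Aa
A/IV-1 un III-2×III-1: AA|Aa
⇒ A over [I-1,I-2,II-1,II-2,II-3,III-1,III-2,III-3,IV-1]: 8 consistent
Q/I-1 un ·: Qq
Q/I-2 ? ·: Qq|qq
Q/II-1 aff I-1×I-2: qq
Q/II-2 un ·: QQ|Qq
Q/II-3 ? I-1×I-2: QQ|Qq|qq
Q/III-1 un II-2×II-1: Qq
Q/III-2 un ·: QQ|Qq
Q/III-3 ? II-2×II-1: Qq|qq
Q/IV-1 un III-2×III-1: QQ|Qq
⇒ Q over [I-1,I-2,II-1,II-2,II-3,III-1,III-2,III-3,IV-1]: 60 consistent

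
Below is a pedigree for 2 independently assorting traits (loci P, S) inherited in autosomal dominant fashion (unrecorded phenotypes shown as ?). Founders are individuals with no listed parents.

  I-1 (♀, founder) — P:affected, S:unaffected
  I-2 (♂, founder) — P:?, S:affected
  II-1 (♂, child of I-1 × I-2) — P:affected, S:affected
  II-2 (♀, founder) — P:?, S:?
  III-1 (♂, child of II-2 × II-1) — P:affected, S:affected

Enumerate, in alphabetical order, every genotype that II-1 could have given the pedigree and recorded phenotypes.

P/I-1 aff ·: Pp|PP
P/I-2 ? ·: pp|Pp|PP
P/II-1 aff I-1×I-2: Pp|PP
P/II-2 ? ·: pp|Pp|PP
P/III-1 aff II-2×II-1: Pp|PP
⇒ P over [I-1,I-2,II-1,II-2,III-1]: 41 consistent
S/I-1 un ·: ss
S/I-2 aff ·: Ss|SS
S/II-1 aff I-1×I-2: Ss
S/II-2 ? ·: ss|Ss|SS
S/III-1 aff II-2×II-1: Ss|SS
⇒ S over [I-1,I-2,II-1,II-2,III-1]: 10 consistent

II-1 ∈ {PP Ss, Pp Ss}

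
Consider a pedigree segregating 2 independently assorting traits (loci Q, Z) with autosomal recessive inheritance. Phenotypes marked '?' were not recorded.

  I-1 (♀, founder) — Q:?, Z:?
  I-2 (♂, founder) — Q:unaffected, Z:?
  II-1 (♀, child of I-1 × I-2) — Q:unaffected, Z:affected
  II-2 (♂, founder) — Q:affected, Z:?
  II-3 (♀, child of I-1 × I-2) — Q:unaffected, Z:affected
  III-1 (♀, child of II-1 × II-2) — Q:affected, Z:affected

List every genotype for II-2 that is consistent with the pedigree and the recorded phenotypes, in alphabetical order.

Q/I-1 ? ·: QQ|Qq|qq
Q/I-2 un ·: QQ|Qq
Q/II-1 un I-1×I-2: Qq
Q/II-2 aff ·: qq
Q/II-3 un I-1×I-2: QQ|Qq
Q/III-1 aff II-1×II-2: qq
⇒ Q over [I-1,I-2,II-1,II-2,II-3,III-1]: 8 consistent
Z/I-1 ? ·: Zz|zz
Z/I-2 ? ·: Zz|zz
Z/II-1 aff I-1×I-2: zz
Z/II-2 ? ·: Zz|zz
Z/II-3 aff I-1×I-2: zz
Z/III-1 aff II-1×II-2: zz
⇒ Z over [I-1,I-2,II-1,II-2,II-3,III-1]: 8 consistent

II-2 ∈ {qq Zz, qq zz}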